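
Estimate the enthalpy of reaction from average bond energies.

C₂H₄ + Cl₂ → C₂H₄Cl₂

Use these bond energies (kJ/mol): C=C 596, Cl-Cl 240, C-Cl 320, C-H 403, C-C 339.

ΔH ≈ −143 kJ

Bonds broken (reactants):
  C-H: 4 × 403 = 1612
  C=C: 1 × 596 = 596
  Cl-Cl: 1 × 240 = 240
  Σ(broken) = 2448 kJ
Bonds formed (products):
  C-C: 1 × 339 = 339
  C-Cl: 2 × 320 = 640
  C-H: 4 × 403 = 1612
  Σ(formed) = 2591 kJ
ΔH = Σ(broken) − Σ(formed) = 2448 − 2591 = −143 kJ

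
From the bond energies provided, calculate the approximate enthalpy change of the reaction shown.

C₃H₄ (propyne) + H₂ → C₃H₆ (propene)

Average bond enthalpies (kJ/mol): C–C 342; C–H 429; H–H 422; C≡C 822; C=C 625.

ΔH ≈ −239 kJ

Bonds broken (reactants):
  C≡C: 1 × 822 = 822
  C–C: 1 × 342 = 342
  C–H: 4 × 429 = 1716
  H–H: 1 × 422 = 422
  Σ(broken) = 3302 kJ
Bonds formed (products):
  C–C: 1 × 342 = 342
  C–H: 6 × 429 = 2574
  C=C: 1 × 625 = 625
  Σ(formed) = 3541 kJ
ΔH = Σ(broken) − Σ(formed) = 3302 − 3541 = −239 kJ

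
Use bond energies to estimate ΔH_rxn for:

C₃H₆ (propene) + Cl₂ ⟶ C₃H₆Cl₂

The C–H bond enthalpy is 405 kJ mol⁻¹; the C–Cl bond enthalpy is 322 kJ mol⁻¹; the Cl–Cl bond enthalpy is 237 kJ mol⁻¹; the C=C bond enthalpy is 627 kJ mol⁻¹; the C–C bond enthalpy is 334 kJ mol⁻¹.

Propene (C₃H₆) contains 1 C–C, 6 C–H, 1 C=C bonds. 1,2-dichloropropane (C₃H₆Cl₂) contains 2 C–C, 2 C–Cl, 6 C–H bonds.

Bonds broken (reactants):
  C–C: 1 × 334 = 334
  C–H: 6 × 405 = 2430
  C=C: 1 × 627 = 627
  Cl–Cl: 1 × 237 = 237
  Σ(broken) = 3628 kJ
Bonds formed (products):
  C–C: 2 × 334 = 668
  C–Cl: 2 × 322 = 644
  C–H: 6 × 405 = 2430
  Σ(formed) = 3742 kJ
ΔH = Σ(broken) − Σ(formed) = 3628 − 3742 = −114 kJ

ΔH ≈ −114 kJ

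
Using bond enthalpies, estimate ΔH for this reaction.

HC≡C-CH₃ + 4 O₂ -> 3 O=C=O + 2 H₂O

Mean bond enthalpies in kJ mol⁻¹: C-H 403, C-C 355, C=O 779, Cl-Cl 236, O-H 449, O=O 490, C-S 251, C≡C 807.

Bonds broken (reactants):
  C≡C: 1 × 807 = 807
  C-C: 1 × 355 = 355
  C-H: 4 × 403 = 1612
  O=O: 4 × 490 = 1960
  Σ(broken) = 4734 kJ
Bonds formed (products):
  C=O: 6 × 779 = 4674
  O-H: 4 × 449 = 1796
  Σ(formed) = 6470 kJ
ΔH = Σ(broken) − Σ(formed) = 4734 − 6470 = −1736 kJ

ΔH ≈ −1736 kJ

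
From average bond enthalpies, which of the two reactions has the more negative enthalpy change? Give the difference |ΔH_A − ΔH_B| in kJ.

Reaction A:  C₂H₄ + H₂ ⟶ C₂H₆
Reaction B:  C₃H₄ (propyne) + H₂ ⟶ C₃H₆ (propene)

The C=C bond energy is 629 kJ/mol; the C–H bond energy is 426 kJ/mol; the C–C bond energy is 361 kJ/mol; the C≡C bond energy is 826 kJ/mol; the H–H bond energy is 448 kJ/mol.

Reaction B, by 71 kJ

Reaction A:
  Bonds broken (reactants):
    C–H: 4 × 426 = 1704
    C=C: 1 × 629 = 629
    H–H: 1 × 448 = 448
    Σ(broken) = 2781 kJ
  Bonds formed (products):
    C–C: 1 × 361 = 361
    C–H: 6 × 426 = 2556
    Σ(formed) = 2917 kJ
  ΔH_A = 2781 − 2917 = −136 kJ
Reaction B:
  Bonds broken (reactants):
    C≡C: 1 × 826 = 826
    C–C: 1 × 361 = 361
    C–H: 4 × 426 = 1704
    H–H: 1 × 448 = 448
    Σ(broken) = 3339 kJ
  Bonds formed (products):
    C–C: 1 × 361 = 361
    C–H: 6 × 426 = 2556
    C=C: 1 × 629 = 629
    Σ(formed) = 3546 kJ
  ΔH_B = 3339 − 3546 = −207 kJ
ΔH_A − ΔH_B = +71 kJ, so reaction B has the more negative ΔH; |ΔH_A − ΔH_B| = 71 kJ.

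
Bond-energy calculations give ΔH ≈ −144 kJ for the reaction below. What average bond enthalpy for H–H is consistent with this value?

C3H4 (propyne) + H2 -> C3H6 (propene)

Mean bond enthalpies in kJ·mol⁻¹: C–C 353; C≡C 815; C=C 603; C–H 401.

Let D be the H–H bond energy.
Σ(broken) = 1×815 + 1×353 + 4×401 + 1×D = 2772 + D
Σ(formed) = 1×353 + 6×401 + 1×603 = 3362
ΔH = Σ(broken) − Σ(formed) = (2772 + D) − (3362) = −590 + D
Setting this equal to −144 kJ gives D = 446 kJ/mol.

D(H–H) ≈ 446 kJ/mol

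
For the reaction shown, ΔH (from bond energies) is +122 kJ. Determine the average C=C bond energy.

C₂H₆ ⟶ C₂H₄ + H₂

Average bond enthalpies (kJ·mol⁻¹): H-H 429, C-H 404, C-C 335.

D(C=C) ≈ 592 kJ/mol

Let D be the C=C bond energy.
Σ(broken) = 1×335 + 6×404 = 2759
Σ(formed) = 4×404 + 1×D + 1×429 = 2045 + D
ΔH = Σ(broken) − Σ(formed) = (2759) − (2045 + D) = +714 − D
Setting this equal to +122 kJ gives D = 592 kJ/mol.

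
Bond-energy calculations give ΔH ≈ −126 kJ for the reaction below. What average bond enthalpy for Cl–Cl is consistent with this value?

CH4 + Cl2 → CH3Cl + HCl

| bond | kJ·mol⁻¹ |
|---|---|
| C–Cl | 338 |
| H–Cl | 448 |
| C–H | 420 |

Let D be the Cl–Cl bond energy.
Σ(broken) = 4×420 + 1×D = 1680 + D
Σ(formed) = 1×338 + 3×420 + 1×448 = 2046
ΔH = Σ(broken) − Σ(formed) = (1680 + D) − (2046) = −366 + D
Setting this equal to −126 kJ gives D = 240 kJ/mol.

D(Cl–Cl) ≈ 240 kJ/mol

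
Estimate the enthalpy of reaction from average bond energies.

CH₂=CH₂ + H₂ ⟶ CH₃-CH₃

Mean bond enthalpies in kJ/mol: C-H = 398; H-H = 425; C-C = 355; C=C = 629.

ΔH ≈ −97 kJ

Bonds broken (reactants):
  C-H: 4 × 398 = 1592
  C=C: 1 × 629 = 629
  H-H: 1 × 425 = 425
  Σ(broken) = 2646 kJ
Bonds formed (products):
  C-C: 1 × 355 = 355
  C-H: 6 × 398 = 2388
  Σ(formed) = 2743 kJ
ΔH = Σ(broken) − Σ(formed) = 2646 − 2743 = −97 kJ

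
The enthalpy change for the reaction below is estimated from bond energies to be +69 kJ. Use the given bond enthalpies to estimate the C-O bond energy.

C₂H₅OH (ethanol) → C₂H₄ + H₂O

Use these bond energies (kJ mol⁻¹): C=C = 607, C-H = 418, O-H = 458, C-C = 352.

Let D be the C-O bond energy.
Σ(broken) = 1×352 + 5×418 + 1×D + 1×458 = 2900 + D
Σ(formed) = 4×418 + 1×607 + 2×458 = 3195
ΔH = Σ(broken) − Σ(formed) = (2900 + D) − (3195) = −295 + D
Setting this equal to +69 kJ gives D = 364 kJ/mol.

D(C-O) ≈ 364 kJ/mol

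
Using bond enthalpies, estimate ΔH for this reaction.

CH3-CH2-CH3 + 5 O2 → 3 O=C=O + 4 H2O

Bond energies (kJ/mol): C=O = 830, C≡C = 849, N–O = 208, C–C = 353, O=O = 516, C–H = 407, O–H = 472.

ΔH ≈ −2214 kJ

Bonds broken (reactants):
  C–C: 2 × 353 = 706
  C–H: 8 × 407 = 3256
  O=O: 5 × 516 = 2580
  Σ(broken) = 6542 kJ
Bonds formed (products):
  C=O: 6 × 830 = 4980
  O–H: 8 × 472 = 3776
  Σ(formed) = 8756 kJ
ΔH = Σ(broken) − Σ(formed) = 6542 − 8756 = −2214 kJ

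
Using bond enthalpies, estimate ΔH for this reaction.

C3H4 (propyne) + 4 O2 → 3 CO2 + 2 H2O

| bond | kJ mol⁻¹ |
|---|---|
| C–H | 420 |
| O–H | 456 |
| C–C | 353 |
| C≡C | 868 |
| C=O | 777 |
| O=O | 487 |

ΔH ≈ −1637 kJ

Bonds broken (reactants):
  C≡C: 1 × 868 = 868
  C–C: 1 × 353 = 353
  C–H: 4 × 420 = 1680
  O=O: 4 × 487 = 1948
  Σ(broken) = 4849 kJ
Bonds formed (products):
  C=O: 6 × 777 = 4662
  O–H: 4 × 456 = 1824
  Σ(formed) = 6486 kJ
ΔH = Σ(broken) − Σ(formed) = 4849 − 6486 = −1637 kJ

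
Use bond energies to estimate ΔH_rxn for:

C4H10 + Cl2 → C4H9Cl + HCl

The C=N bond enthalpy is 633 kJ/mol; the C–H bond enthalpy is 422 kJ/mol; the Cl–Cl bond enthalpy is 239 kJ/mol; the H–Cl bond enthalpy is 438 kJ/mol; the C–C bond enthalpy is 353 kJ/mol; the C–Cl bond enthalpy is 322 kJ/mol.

ΔH ≈ −99 kJ

Bonds broken (reactants):
  C–C: 3 × 353 = 1059
  C–H: 10 × 422 = 4220
  Cl–Cl: 1 × 239 = 239
  Σ(broken) = 5518 kJ
Bonds formed (products):
  C–C: 3 × 353 = 1059
  C–Cl: 1 × 322 = 322
  C–H: 9 × 422 = 3798
  H–Cl: 1 × 438 = 438
  Σ(formed) = 5617 kJ
ΔH = Σ(broken) − Σ(formed) = 5518 − 5617 = −99 kJ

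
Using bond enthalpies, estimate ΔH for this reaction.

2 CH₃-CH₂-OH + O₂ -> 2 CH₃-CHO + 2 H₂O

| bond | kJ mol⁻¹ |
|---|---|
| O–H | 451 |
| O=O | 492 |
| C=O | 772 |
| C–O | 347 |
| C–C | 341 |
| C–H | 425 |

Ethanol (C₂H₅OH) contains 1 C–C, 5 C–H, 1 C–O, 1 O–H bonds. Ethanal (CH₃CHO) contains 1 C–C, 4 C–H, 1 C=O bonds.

ΔH ≈ −410 kJ

Bonds broken (reactants):
  C–C: 2 × 341 = 682
  C–H: 10 × 425 = 4250
  C–O: 2 × 347 = 694
  O–H: 2 × 451 = 902
  O=O: 1 × 492 = 492
  Σ(broken) = 7020 kJ
Bonds formed (products):
  C–C: 2 × 341 = 682
  C–H: 8 × 425 = 3400
  C=O: 2 × 772 = 1544
  O–H: 4 × 451 = 1804
  Σ(formed) = 7430 kJ
ΔH = Σ(broken) − Σ(formed) = 7020 − 7430 = −410 kJ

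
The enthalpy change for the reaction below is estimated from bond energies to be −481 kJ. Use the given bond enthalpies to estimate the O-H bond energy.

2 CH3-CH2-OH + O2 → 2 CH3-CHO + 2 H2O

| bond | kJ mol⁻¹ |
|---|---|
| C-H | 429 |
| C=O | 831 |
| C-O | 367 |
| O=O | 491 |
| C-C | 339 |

D(O-H) ≈ 451 kJ/mol

Let D be the O-H bond energy.
Σ(broken) = 2×339 + 10×429 + 2×367 + 2×D + 1×491 = 6193 + 2D
Σ(formed) = 2×339 + 8×429 + 2×831 + 4×D = 5772 + 4D
ΔH = Σ(broken) − Σ(formed) = (6193 + 2D) − (5772 + 4D) = +421 − 2D
Setting this equal to −481 kJ gives 2D = 902, so D = 451 kJ/mol.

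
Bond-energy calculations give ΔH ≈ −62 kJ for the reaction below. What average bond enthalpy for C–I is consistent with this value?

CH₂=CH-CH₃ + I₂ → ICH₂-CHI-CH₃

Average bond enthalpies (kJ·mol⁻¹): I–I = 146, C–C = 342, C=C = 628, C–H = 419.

Let D be the C–I bond energy.
Σ(broken) = 1×342 + 6×419 + 1×628 + 1×146 = 3630
Σ(formed) = 2×342 + 6×419 + 2×D = 3198 + 2D
ΔH = Σ(broken) − Σ(formed) = (3630) − (3198 + 2D) = +432 − 2D
Setting this equal to −62 kJ gives 2D = 494, so D = 247 kJ/mol.

D(C–I) ≈ 247 kJ/mol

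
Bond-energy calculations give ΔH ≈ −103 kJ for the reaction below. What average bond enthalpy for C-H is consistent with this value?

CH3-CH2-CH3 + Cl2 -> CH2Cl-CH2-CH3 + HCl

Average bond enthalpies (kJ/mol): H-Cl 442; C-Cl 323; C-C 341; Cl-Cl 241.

Let D be the C-H bond energy.
Σ(broken) = 2×341 + 8×D + 1×241 = 923 + 8D
Σ(formed) = 2×341 + 1×323 + 7×D + 1×442 = 1447 + 7D
ΔH = Σ(broken) − Σ(formed) = (923 + 8D) − (1447 + 7D) = −524 + D
Setting this equal to −103 kJ gives D = 421 kJ/mol.

D(C-H) ≈ 421 kJ/mol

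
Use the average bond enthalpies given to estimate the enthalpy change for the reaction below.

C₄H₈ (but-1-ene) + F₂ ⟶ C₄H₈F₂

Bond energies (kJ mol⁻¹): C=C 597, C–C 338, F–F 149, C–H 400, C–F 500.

ΔH ≈ −592 kJ

Bonds broken (reactants):
  C–C: 2 × 338 = 676
  C–H: 8 × 400 = 3200
  C=C: 1 × 597 = 597
  F–F: 1 × 149 = 149
  Σ(broken) = 4622 kJ
Bonds formed (products):
  C–C: 3 × 338 = 1014
  C–F: 2 × 500 = 1000
  C–H: 8 × 400 = 3200
  Σ(formed) = 5214 kJ
ΔH = Σ(broken) − Σ(formed) = 4622 − 5214 = −592 kJ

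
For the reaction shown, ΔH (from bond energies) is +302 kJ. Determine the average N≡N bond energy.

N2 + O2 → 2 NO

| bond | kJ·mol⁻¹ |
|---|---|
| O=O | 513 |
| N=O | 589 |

Let D be the N≡N bond energy.
Σ(broken) = 1×D + 1×513 = 513 + D
Σ(formed) = 2×589 = 1178
ΔH = Σ(broken) − Σ(formed) = (513 + D) − (1178) = −665 + D
Setting this equal to +302 kJ gives D = 967 kJ/mol.

D(N≡N) ≈ 967 kJ/mol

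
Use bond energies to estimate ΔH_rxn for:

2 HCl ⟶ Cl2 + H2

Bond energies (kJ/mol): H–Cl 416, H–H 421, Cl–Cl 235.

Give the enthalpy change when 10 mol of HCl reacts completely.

ΔH = +880 kJ

Bonds broken (reactants):
  H–Cl: 2 × 416 = 832
  Σ(broken) = 832 kJ
Bonds formed (products):
  Cl–Cl: 1 × 235 = 235
  H–H: 1 × 421 = 421
  Σ(formed) = 656 kJ
ΔH = Σ(broken) − Σ(formed) = 832 − 656 = +176 kJ
For 5× the reaction as written: 5 × (+176) = +880 kJ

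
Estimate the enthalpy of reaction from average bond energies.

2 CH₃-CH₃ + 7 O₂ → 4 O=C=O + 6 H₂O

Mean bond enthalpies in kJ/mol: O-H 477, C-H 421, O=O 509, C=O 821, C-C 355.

Bonds broken (reactants):
  C-C: 2 × 355 = 710
  C-H: 12 × 421 = 5052
  O=O: 7 × 509 = 3563
  Σ(broken) = 9325 kJ
Bonds formed (products):
  C=O: 8 × 821 = 6568
  O-H: 12 × 477 = 5724
  Σ(formed) = 12292 kJ
ΔH = Σ(broken) − Σ(formed) = 9325 − 12292 = −2967 kJ

ΔH ≈ −2967 kJ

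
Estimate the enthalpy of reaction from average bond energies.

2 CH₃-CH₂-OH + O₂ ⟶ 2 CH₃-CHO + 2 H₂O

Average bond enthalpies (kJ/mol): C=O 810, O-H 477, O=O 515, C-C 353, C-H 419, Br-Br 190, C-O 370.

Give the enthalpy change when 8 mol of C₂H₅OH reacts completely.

ΔH = −1924 kJ

Bonds broken (reactants):
  C-C: 2 × 353 = 706
  C-H: 10 × 419 = 4190
  C-O: 2 × 370 = 740
  O-H: 2 × 477 = 954
  O=O: 1 × 515 = 515
  Σ(broken) = 7105 kJ
Bonds formed (products):
  C-C: 2 × 353 = 706
  C-H: 8 × 419 = 3352
  C=O: 2 × 810 = 1620
  O-H: 4 × 477 = 1908
  Σ(formed) = 7586 kJ
ΔH = Σ(broken) − Σ(formed) = 7105 − 7586 = −481 kJ
For 4× the reaction as written: 4 × (−481) = −1924 kJ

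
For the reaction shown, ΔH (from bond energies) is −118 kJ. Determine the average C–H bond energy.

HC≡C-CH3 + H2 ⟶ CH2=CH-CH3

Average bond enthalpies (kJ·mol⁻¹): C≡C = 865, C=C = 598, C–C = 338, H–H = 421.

D(C–H) ≈ 403 kJ/mol

Let D be the C–H bond energy.
Σ(broken) = 1×865 + 1×338 + 4×D + 1×421 = 1624 + 4D
Σ(formed) = 1×338 + 6×D + 1×598 = 936 + 6D
ΔH = Σ(broken) − Σ(formed) = (1624 + 4D) − (936 + 6D) = +688 − 2D
Setting this equal to −118 kJ gives 2D = 806, so D = 403 kJ/mol.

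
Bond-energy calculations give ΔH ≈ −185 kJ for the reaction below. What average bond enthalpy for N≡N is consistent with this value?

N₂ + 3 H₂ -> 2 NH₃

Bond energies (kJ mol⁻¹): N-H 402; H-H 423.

Let D be the N≡N bond energy.
Σ(broken) = 3×423 + 1×D = 1269 + D
Σ(formed) = 6×402 = 2412
ΔH = Σ(broken) − Σ(formed) = (1269 + D) − (2412) = −1143 + D
Setting this equal to −185 kJ gives D = 958 kJ/mol.

D(N≡N) ≈ 958 kJ/mol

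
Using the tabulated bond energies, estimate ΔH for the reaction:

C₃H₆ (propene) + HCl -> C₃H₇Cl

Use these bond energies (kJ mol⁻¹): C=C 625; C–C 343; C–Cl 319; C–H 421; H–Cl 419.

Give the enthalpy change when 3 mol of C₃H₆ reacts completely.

ΔH = −117 kJ

Bonds broken (reactants):
  C–C: 1 × 343 = 343
  C–H: 6 × 421 = 2526
  C=C: 1 × 625 = 625
  H–Cl: 1 × 419 = 419
  Σ(broken) = 3913 kJ
Bonds formed (products):
  C–C: 2 × 343 = 686
  C–Cl: 1 × 319 = 319
  C–H: 7 × 421 = 2947
  Σ(formed) = 3952 kJ
ΔH = Σ(broken) − Σ(formed) = 3913 − 3952 = −39 kJ
For 3× the reaction as written: 3 × (−39) = −117 kJ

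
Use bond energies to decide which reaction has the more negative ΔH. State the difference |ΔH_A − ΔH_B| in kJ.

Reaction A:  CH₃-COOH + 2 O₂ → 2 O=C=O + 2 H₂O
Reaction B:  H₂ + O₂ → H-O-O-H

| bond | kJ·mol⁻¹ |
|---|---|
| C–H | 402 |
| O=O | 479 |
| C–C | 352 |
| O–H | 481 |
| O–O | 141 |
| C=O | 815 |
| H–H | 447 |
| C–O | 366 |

Reaction A, by 829 kJ

Reaction A:
  Bonds broken (reactants):
    C–C: 1 × 352 = 352
    C–H: 3 × 402 = 1206
    C–O: 1 × 366 = 366
    C=O: 1 × 815 = 815
    O–H: 1 × 481 = 481
    O=O: 2 × 479 = 958
    Σ(broken) = 4178 kJ
  Bonds formed (products):
    C=O: 4 × 815 = 3260
    O–H: 4 × 481 = 1924
    Σ(formed) = 5184 kJ
  ΔH_A = 4178 − 5184 = −1006 kJ
Reaction B:
  Bonds broken (reactants):
    H–H: 1 × 447 = 447
    O=O: 1 × 479 = 479
    Σ(broken) = 926 kJ
  Bonds formed (products):
    O–H: 2 × 481 = 962
    O–O: 1 × 141 = 141
    Σ(formed) = 1103 kJ
  ΔH_B = 926 − 1103 = −177 kJ
ΔH_A − ΔH_B = −829 kJ, so reaction A has the more negative ΔH; |ΔH_A − ΔH_B| = 829 kJ.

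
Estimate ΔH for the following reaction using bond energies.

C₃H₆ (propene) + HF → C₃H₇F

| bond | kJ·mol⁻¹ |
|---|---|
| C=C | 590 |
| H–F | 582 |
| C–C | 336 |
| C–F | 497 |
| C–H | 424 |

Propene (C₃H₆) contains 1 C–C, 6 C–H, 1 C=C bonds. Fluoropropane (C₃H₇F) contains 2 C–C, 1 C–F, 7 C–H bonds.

Bonds broken (reactants):
  C–C: 1 × 336 = 336
  C–H: 6 × 424 = 2544
  C=C: 1 × 590 = 590
  H–F: 1 × 582 = 582
  Σ(broken) = 4052 kJ
Bonds formed (products):
  C–C: 2 × 336 = 672
  C–F: 1 × 497 = 497
  C–H: 7 × 424 = 2968
  Σ(formed) = 4137 kJ
ΔH = Σ(broken) − Σ(formed) = 4052 − 4137 = −85 kJ

ΔH ≈ −85 kJ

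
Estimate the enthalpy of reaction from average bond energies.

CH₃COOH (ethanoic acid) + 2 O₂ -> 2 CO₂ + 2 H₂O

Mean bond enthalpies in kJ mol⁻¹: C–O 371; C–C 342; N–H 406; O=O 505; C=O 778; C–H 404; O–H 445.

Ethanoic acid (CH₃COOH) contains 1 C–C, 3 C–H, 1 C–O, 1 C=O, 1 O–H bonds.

ΔH ≈ −734 kJ

Bonds broken (reactants):
  C–C: 1 × 342 = 342
  C–H: 3 × 404 = 1212
  C–O: 1 × 371 = 371
  C=O: 1 × 778 = 778
  O–H: 1 × 445 = 445
  O=O: 2 × 505 = 1010
  Σ(broken) = 4158 kJ
Bonds formed (products):
  C=O: 4 × 778 = 3112
  O–H: 4 × 445 = 1780
  Σ(formed) = 4892 kJ
ΔH = Σ(broken) − Σ(formed) = 4158 − 4892 = −734 kJ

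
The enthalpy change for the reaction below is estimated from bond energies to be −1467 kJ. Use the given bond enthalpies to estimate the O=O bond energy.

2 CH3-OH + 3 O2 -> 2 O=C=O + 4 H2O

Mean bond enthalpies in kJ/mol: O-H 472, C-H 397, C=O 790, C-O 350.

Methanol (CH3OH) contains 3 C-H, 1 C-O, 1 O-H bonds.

Let D be the O=O bond energy.
Σ(broken) = 6×397 + 2×350 + 2×472 + 3×D = 4026 + 3D
Σ(formed) = 4×790 + 8×472 = 6936
ΔH = Σ(broken) − Σ(formed) = (4026 + 3D) − (6936) = −2910 + 3D
Setting this equal to −1467 kJ gives 3D = 1443, so D = 481 kJ/mol.

D(O=O) ≈ 481 kJ/mol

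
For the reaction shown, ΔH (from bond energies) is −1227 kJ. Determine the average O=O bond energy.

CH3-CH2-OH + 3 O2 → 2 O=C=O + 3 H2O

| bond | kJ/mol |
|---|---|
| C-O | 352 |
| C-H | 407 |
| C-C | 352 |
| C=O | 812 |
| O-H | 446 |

D(O=O) ≈ 504 kJ/mol

Let D be the O=O bond energy.
Σ(broken) = 1×352 + 5×407 + 1×352 + 1×446 + 3×D = 3185 + 3D
Σ(formed) = 4×812 + 6×446 = 5924
ΔH = Σ(broken) − Σ(formed) = (3185 + 3D) − (5924) = −2739 + 3D
Setting this equal to −1227 kJ gives 3D = 1512, so D = 504 kJ/mol.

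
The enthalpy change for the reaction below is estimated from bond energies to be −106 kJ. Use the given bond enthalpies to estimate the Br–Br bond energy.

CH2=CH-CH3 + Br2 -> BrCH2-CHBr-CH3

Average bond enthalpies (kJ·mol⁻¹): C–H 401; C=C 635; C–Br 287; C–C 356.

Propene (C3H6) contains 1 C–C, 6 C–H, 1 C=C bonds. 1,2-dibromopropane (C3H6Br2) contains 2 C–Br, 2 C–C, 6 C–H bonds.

Let D be the Br–Br bond energy.
Σ(broken) = 1×D + 1×356 + 6×401 + 1×635 = 3397 + D
Σ(formed) = 2×287 + 2×356 + 6×401 = 3692
ΔH = Σ(broken) − Σ(formed) = (3397 + D) − (3692) = −295 + D
Setting this equal to −106 kJ gives D = 189 kJ/mol.

D(Br–Br) ≈ 189 kJ/mol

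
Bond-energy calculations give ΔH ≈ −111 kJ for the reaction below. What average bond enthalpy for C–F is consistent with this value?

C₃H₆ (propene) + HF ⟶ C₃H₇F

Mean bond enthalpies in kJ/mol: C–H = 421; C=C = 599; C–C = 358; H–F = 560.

D(C–F) ≈ 491 kJ/mol

Let D be the C–F bond energy.
Σ(broken) = 1×358 + 6×421 + 1×599 + 1×560 = 4043
Σ(formed) = 2×358 + 1×D + 7×421 = 3663 + D
ΔH = Σ(broken) − Σ(formed) = (4043) − (3663 + D) = +380 − D
Setting this equal to −111 kJ gives D = 491 kJ/mol.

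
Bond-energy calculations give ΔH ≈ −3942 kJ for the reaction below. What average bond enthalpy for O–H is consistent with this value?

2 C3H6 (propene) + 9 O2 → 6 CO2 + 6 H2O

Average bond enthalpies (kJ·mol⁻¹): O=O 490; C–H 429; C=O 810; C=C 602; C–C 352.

D(O–H) ≈ 474 kJ/mol

Let D be the O–H bond energy.
Σ(broken) = 2×352 + 12×429 + 2×602 + 9×490 = 11466
Σ(formed) = 12×810 + 12×D = 9720 + 12D
ΔH = Σ(broken) − Σ(formed) = (11466) − (9720 + 12D) = +1746 − 12D
Setting this equal to −3942 kJ gives 12D = 5688, so D = 474 kJ/mol.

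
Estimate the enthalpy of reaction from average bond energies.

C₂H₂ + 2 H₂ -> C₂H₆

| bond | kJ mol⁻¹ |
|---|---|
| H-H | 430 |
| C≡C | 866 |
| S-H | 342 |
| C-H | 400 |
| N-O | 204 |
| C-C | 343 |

ΔH ≈ −217 kJ

Bonds broken (reactants):
  C≡C: 1 × 866 = 866
  C-H: 2 × 400 = 800
  H-H: 2 × 430 = 860
  Σ(broken) = 2526 kJ
Bonds formed (products):
  C-C: 1 × 343 = 343
  C-H: 6 × 400 = 2400
  Σ(formed) = 2743 kJ
ΔH = Σ(broken) − Σ(formed) = 2526 − 2743 = −217 kJ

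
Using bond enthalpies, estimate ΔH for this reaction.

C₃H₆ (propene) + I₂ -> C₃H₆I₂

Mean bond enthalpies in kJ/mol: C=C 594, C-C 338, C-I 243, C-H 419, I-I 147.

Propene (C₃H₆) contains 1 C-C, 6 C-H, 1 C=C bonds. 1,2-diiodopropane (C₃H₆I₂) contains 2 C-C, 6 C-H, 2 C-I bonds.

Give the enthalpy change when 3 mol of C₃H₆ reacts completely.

Bonds broken (reactants):
  C-C: 1 × 338 = 338
  C-H: 6 × 419 = 2514
  C=C: 1 × 594 = 594
  I-I: 1 × 147 = 147
  Σ(broken) = 3593 kJ
Bonds formed (products):
  C-C: 2 × 338 = 676
  C-H: 6 × 419 = 2514
  C-I: 2 × 243 = 486
  Σ(formed) = 3676 kJ
ΔH = Σ(broken) − Σ(formed) = 3593 − 3676 = −83 kJ
For 3× the reaction as written: 3 × (−83) = −249 kJ

ΔH = −249 kJ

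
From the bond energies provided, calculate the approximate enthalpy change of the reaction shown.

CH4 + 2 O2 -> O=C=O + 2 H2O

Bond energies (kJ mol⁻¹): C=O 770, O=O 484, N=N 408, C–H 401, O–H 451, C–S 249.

Bonds broken (reactants):
  C–H: 4 × 401 = 1604
  O=O: 2 × 484 = 968
  Σ(broken) = 2572 kJ
Bonds formed (products):
  C=O: 2 × 770 = 1540
  O–H: 4 × 451 = 1804
  Σ(formed) = 3344 kJ
ΔH = Σ(broken) − Σ(formed) = 2572 − 3344 = −772 kJ

ΔH ≈ −772 kJ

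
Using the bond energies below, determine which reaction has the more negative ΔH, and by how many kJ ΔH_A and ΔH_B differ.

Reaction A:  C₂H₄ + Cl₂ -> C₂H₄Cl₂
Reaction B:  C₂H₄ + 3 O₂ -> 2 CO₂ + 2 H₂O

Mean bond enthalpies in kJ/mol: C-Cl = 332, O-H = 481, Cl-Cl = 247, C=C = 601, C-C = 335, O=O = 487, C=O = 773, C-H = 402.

Reaction B, by 1195 kJ

Reaction A:
  Bonds broken (reactants):
    C-H: 4 × 402 = 1608
    C=C: 1 × 601 = 601
    Cl-Cl: 1 × 247 = 247
    Σ(broken) = 2456 kJ
  Bonds formed (products):
    C-C: 1 × 335 = 335
    C-Cl: 2 × 332 = 664
    C-H: 4 × 402 = 1608
    Σ(formed) = 2607 kJ
  ΔH_A = 2456 − 2607 = −151 kJ
Reaction B:
  Bonds broken (reactants):
    C-H: 4 × 402 = 1608
    C=C: 1 × 601 = 601
    O=O: 3 × 487 = 1461
    Σ(broken) = 3670 kJ
  Bonds formed (products):
    C=O: 4 × 773 = 3092
    O-H: 4 × 481 = 1924
    Σ(formed) = 5016 kJ
  ΔH_B = 3670 − 5016 = −1346 kJ
ΔH_A − ΔH_B = +1195 kJ, so reaction B has the more negative ΔH; |ΔH_A − ΔH_B| = 1195 kJ.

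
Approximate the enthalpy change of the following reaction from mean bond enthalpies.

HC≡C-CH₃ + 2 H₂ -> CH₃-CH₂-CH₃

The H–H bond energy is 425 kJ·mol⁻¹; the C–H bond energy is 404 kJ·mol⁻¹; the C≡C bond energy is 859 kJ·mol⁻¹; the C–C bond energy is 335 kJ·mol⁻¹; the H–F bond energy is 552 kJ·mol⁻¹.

Bonds broken (reactants):
  C≡C: 1 × 859 = 859
  C–C: 1 × 335 = 335
  C–H: 4 × 404 = 1616
  H–H: 2 × 425 = 850
  Σ(broken) = 3660 kJ
Bonds formed (products):
  C–C: 2 × 335 = 670
  C–H: 8 × 404 = 3232
  Σ(formed) = 3902 kJ
ΔH = Σ(broken) − Σ(formed) = 3660 − 3902 = −242 kJ

ΔH ≈ −242 kJ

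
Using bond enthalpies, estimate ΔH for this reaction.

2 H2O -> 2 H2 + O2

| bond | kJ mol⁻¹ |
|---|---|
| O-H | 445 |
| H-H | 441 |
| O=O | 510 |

ΔH ≈ +388 kJ

Bonds broken (reactants):
  O-H: 4 × 445 = 1780
  Σ(broken) = 1780 kJ
Bonds formed (products):
  H-H: 2 × 441 = 882
  O=O: 1 × 510 = 510
  Σ(formed) = 1392 kJ
ΔH = Σ(broken) − Σ(formed) = 1780 − 1392 = +388 kJ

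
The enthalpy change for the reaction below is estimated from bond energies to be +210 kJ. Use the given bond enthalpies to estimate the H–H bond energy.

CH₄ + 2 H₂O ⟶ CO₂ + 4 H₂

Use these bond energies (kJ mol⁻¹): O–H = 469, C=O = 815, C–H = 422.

D(H–H) ≈ 431 kJ/mol

Let D be the H–H bond energy.
Σ(broken) = 4×422 + 4×469 = 3564
Σ(formed) = 2×815 + 4×D = 1630 + 4D
ΔH = Σ(broken) − Σ(formed) = (3564) − (1630 + 4D) = +1934 − 4D
Setting this equal to +210 kJ gives 4D = 1724, so D = 431 kJ/mol.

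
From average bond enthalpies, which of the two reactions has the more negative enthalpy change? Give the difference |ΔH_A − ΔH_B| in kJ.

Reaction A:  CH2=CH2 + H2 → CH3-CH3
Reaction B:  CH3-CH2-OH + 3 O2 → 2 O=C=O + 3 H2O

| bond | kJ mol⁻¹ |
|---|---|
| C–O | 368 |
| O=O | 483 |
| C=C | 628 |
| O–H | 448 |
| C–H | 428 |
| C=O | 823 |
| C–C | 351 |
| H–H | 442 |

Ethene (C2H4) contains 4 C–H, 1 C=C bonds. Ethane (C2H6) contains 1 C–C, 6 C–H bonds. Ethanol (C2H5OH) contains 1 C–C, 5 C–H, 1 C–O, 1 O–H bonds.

Reaction B, by 1087 kJ

Reaction A:
  Bonds broken (reactants):
    C–H: 4 × 428 = 1712
    C=C: 1 × 628 = 628
    H–H: 1 × 442 = 442
    Σ(broken) = 2782 kJ
  Bonds formed (products):
    C–C: 1 × 351 = 351
    C–H: 6 × 428 = 2568
    Σ(formed) = 2919 kJ
  ΔH_A = 2782 − 2919 = −137 kJ
Reaction B:
  Bonds broken (reactants):
    C–C: 1 × 351 = 351
    C–H: 5 × 428 = 2140
    C–O: 1 × 368 = 368
    O–H: 1 × 448 = 448
    O=O: 3 × 483 = 1449
    Σ(broken) = 4756 kJ
  Bonds formed (products):
    C=O: 4 × 823 = 3292
    O–H: 6 × 448 = 2688
    Σ(formed) = 5980 kJ
  ΔH_B = 4756 − 5980 = −1224 kJ
ΔH_A − ΔH_B = +1087 kJ, so reaction B has the more negative ΔH; |ΔH_A − ΔH_B| = 1087 kJ.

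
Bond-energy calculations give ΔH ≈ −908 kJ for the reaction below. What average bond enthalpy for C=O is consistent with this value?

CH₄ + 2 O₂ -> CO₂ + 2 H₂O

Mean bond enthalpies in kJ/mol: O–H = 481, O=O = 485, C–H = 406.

D(C=O) ≈ 789 kJ/mol

Let D be the C=O bond energy.
Σ(broken) = 4×406 + 2×485 = 2594
Σ(formed) = 2×D + 4×481 = 1924 + 2D
ΔH = Σ(broken) − Σ(formed) = (2594) − (1924 + 2D) = +670 − 2D
Setting this equal to −908 kJ gives 2D = 1578, so D = 789 kJ/mol.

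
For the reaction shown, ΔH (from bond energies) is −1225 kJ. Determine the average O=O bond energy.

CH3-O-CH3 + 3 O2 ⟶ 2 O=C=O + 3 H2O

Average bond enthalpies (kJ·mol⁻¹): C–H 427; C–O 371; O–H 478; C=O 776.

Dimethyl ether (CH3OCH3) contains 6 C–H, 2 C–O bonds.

Let D be the O=O bond energy.
Σ(broken) = 6×427 + 2×371 + 3×D = 3304 + 3D
Σ(formed) = 4×776 + 6×478 = 5972
ΔH = Σ(broken) − Σ(formed) = (3304 + 3D) − (5972) = −2668 + 3D
Setting this equal to −1225 kJ gives 3D = 1443, so D = 481 kJ/mol.

D(O=O) ≈ 481 kJ/mol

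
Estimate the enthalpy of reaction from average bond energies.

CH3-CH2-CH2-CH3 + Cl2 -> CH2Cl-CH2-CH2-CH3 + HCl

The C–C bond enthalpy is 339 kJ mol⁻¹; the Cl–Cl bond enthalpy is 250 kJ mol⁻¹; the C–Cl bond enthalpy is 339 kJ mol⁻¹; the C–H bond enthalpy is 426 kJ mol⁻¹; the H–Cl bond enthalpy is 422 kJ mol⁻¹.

Bonds broken (reactants):
  C–C: 3 × 339 = 1017
  C–H: 10 × 426 = 4260
  Cl–Cl: 1 × 250 = 250
  Σ(broken) = 5527 kJ
Bonds formed (products):
  C–C: 3 × 339 = 1017
  C–Cl: 1 × 339 = 339
  C–H: 9 × 426 = 3834
  H–Cl: 1 × 422 = 422
  Σ(formed) = 5612 kJ
ΔH = Σ(broken) − Σ(formed) = 5527 − 5612 = −85 kJ

ΔH ≈ −85 kJ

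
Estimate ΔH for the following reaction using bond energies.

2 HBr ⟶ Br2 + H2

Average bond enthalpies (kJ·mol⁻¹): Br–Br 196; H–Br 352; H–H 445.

ΔH ≈ +63 kJ

Bonds broken (reactants):
  H–Br: 2 × 352 = 704
  Σ(broken) = 704 kJ
Bonds formed (products):
  Br–Br: 1 × 196 = 196
  H–H: 1 × 445 = 445
  Σ(formed) = 641 kJ
ΔH = Σ(broken) − Σ(formed) = 704 − 641 = +63 kJ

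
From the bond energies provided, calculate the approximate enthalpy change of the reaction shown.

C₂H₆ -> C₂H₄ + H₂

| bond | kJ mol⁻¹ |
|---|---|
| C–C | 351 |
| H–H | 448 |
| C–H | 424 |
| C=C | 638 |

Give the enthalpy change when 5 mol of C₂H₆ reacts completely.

Bonds broken (reactants):
  C–C: 1 × 351 = 351
  C–H: 6 × 424 = 2544
  Σ(broken) = 2895 kJ
Bonds formed (products):
  C–H: 4 × 424 = 1696
  C=C: 1 × 638 = 638
  H–H: 1 × 448 = 448
  Σ(formed) = 2782 kJ
ΔH = Σ(broken) − Σ(formed) = 2895 − 2782 = +113 kJ
For 5× the reaction as written: 5 × (+113) = +565 kJ

ΔH = +565 kJ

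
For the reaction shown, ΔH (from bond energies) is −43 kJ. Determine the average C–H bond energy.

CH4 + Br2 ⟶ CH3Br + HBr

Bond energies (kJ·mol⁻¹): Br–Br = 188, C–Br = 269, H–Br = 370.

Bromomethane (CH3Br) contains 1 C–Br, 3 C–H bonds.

D(C–H) ≈ 408 kJ/mol

Let D be the C–H bond energy.
Σ(broken) = 1×188 + 4×D = 188 + 4D
Σ(formed) = 1×269 + 3×D + 1×370 = 639 + 3D
ΔH = Σ(broken) − Σ(formed) = (188 + 4D) − (639 + 3D) = −451 + D
Setting this equal to −43 kJ gives D = 408 kJ/mol.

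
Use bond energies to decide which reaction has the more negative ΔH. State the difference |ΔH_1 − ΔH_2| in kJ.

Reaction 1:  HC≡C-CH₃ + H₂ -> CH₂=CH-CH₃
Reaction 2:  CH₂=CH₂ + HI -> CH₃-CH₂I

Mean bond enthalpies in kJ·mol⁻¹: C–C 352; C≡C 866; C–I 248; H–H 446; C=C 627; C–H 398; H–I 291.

Reaction 1:
  Bonds broken (reactants):
    C≡C: 1 × 866 = 866
    C–C: 1 × 352 = 352
    C–H: 4 × 398 = 1592
    H–H: 1 × 446 = 446
    Σ(broken) = 3256 kJ
  Bonds formed (products):
    C–C: 1 × 352 = 352
    C–H: 6 × 398 = 2388
    C=C: 1 × 627 = 627
    Σ(formed) = 3367 kJ
  ΔH_1 = 3256 − 3367 = −111 kJ
Reaction 2:
  Bonds broken (reactants):
    C–H: 4 × 398 = 1592
    C=C: 1 × 627 = 627
    H–I: 1 × 291 = 291
    Σ(broken) = 2510 kJ
  Bonds formed (products):
    C–C: 1 × 352 = 352
    C–H: 5 × 398 = 1990
    C–I: 1 × 248 = 248
    Σ(formed) = 2590 kJ
  ΔH_2 = 2510 − 2590 = −80 kJ
ΔH_1 − ΔH_2 = −31 kJ, so reaction 1 has the more negative ΔH; |ΔH_1 − ΔH_2| = 31 kJ.

Reaction 1, by 31 kJ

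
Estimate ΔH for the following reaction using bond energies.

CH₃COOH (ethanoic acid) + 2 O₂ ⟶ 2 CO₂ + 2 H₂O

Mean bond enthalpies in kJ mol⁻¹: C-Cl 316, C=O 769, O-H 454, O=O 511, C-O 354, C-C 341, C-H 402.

ΔH ≈ −746 kJ

Bonds broken (reactants):
  C-C: 1 × 341 = 341
  C-H: 3 × 402 = 1206
  C-O: 1 × 354 = 354
  C=O: 1 × 769 = 769
  O-H: 1 × 454 = 454
  O=O: 2 × 511 = 1022
  Σ(broken) = 4146 kJ
Bonds formed (products):
  C=O: 4 × 769 = 3076
  O-H: 4 × 454 = 1816
  Σ(formed) = 4892 kJ
ΔH = Σ(broken) − Σ(formed) = 4146 − 4892 = −746 kJ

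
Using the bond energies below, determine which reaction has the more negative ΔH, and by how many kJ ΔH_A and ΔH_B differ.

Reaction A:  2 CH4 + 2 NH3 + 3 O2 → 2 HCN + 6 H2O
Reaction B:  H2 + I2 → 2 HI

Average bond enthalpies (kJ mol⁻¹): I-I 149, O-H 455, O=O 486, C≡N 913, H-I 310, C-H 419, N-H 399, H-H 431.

Reaction A:
  Bonds broken (reactants):
    C-H: 8 × 419 = 3352
    N-H: 6 × 399 = 2394
    O=O: 3 × 486 = 1458
    Σ(broken) = 7204 kJ
  Bonds formed (products):
    C≡N: 2 × 913 = 1826
    C-H: 2 × 419 = 838
    O-H: 12 × 455 = 5460
    Σ(formed) = 8124 kJ
  ΔH_A = 7204 − 8124 = −920 kJ
Reaction B:
  Bonds broken (reactants):
    H-H: 1 × 431 = 431
    I-I: 1 × 149 = 149
    Σ(broken) = 580 kJ
  Bonds formed (products):
    H-I: 2 × 310 = 620
    Σ(formed) = 620 kJ
  ΔH_B = 580 − 620 = −40 kJ
ΔH_A − ΔH_B = −880 kJ, so reaction A has the more negative ΔH; |ΔH_A − ΔH_B| = 880 kJ.

Reaction A, by 880 kJ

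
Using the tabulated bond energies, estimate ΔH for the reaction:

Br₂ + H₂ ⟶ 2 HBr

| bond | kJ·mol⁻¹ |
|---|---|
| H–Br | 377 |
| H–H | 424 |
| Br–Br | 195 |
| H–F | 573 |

Bonds broken (reactants):
  Br–Br: 1 × 195 = 195
  H–H: 1 × 424 = 424
  Σ(broken) = 619 kJ
Bonds formed (products):
  H–Br: 2 × 377 = 754
  Σ(formed) = 754 kJ
ΔH = Σ(broken) − Σ(formed) = 619 − 754 = −135 kJ

ΔH ≈ −135 kJ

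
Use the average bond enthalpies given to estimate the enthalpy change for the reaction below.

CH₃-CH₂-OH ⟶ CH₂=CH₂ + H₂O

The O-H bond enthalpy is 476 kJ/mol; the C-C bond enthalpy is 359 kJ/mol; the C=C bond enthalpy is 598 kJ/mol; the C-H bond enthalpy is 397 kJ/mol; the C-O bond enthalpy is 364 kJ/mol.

Bonds broken (reactants):
  C-C: 1 × 359 = 359
  C-H: 5 × 397 = 1985
  C-O: 1 × 364 = 364
  O-H: 1 × 476 = 476
  Σ(broken) = 3184 kJ
Bonds formed (products):
  C-H: 4 × 397 = 1588
  C=C: 1 × 598 = 598
  O-H: 2 × 476 = 952
  Σ(formed) = 3138 kJ
ΔH = Σ(broken) − Σ(formed) = 3184 − 3138 = +46 kJ

ΔH ≈ +46 kJ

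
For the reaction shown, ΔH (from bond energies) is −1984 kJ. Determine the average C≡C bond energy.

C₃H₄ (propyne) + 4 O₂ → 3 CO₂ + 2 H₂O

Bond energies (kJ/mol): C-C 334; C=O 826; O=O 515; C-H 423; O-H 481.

D(C≡C) ≈ 810 kJ/mol

Let D be the C≡C bond energy.
Σ(broken) = 1×D + 1×334 + 4×423 + 4×515 = 4086 + D
Σ(formed) = 6×826 + 4×481 = 6880
ΔH = Σ(broken) − Σ(formed) = (4086 + D) − (6880) = −2794 + D
Setting this equal to −1984 kJ gives D = 810 kJ/mol.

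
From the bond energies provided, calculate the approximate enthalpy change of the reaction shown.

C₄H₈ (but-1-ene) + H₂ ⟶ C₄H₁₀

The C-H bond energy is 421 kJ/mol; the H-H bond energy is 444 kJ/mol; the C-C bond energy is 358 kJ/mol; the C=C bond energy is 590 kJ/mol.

Bonds broken (reactants):
  C-C: 2 × 358 = 716
  C-H: 8 × 421 = 3368
  C=C: 1 × 590 = 590
  H-H: 1 × 444 = 444
  Σ(broken) = 5118 kJ
Bonds formed (products):
  C-C: 3 × 358 = 1074
  C-H: 10 × 421 = 4210
  Σ(formed) = 5284 kJ
ΔH = Σ(broken) − Σ(formed) = 5118 − 5284 = −166 kJ

ΔH ≈ −166 kJ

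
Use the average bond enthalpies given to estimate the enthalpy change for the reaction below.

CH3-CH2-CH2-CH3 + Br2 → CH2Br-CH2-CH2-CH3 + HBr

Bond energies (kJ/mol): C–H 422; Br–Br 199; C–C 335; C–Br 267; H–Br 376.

Bonds broken (reactants):
  Br–Br: 1 × 199 = 199
  C–C: 3 × 335 = 1005
  C–H: 10 × 422 = 4220
  Σ(broken) = 5424 kJ
Bonds formed (products):
  C–Br: 1 × 267 = 267
  C–C: 3 × 335 = 1005
  C–H: 9 × 422 = 3798
  H–Br: 1 × 376 = 376
  Σ(formed) = 5446 kJ
ΔH = Σ(broken) − Σ(formed) = 5424 − 5446 = −22 kJ

ΔH ≈ −22 kJ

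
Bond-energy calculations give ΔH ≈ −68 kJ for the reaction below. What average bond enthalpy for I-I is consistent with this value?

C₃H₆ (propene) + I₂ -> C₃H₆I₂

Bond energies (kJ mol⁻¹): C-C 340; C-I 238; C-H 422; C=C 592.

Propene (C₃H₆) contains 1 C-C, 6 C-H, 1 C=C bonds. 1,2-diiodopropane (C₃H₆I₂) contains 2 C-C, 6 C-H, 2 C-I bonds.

Let D be the I-I bond energy.
Σ(broken) = 1×340 + 6×422 + 1×592 + 1×D = 3464 + D
Σ(formed) = 2×340 + 6×422 + 2×238 = 3688
ΔH = Σ(broken) − Σ(formed) = (3464 + D) − (3688) = −224 + D
Setting this equal to −68 kJ gives D = 156 kJ/mol.

D(I-I) ≈ 156 kJ/mol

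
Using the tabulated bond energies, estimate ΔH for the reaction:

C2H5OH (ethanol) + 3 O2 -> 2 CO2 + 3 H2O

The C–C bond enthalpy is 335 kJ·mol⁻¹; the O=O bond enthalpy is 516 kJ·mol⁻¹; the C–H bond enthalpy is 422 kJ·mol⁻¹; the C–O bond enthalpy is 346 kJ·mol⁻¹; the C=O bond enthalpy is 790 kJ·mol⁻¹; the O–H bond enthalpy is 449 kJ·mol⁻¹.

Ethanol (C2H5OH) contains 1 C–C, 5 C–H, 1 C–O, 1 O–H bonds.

ΔH ≈ −1066 kJ

Bonds broken (reactants):
  C–C: 1 × 335 = 335
  C–H: 5 × 422 = 2110
  C–O: 1 × 346 = 346
  O–H: 1 × 449 = 449
  O=O: 3 × 516 = 1548
  Σ(broken) = 4788 kJ
Bonds formed (products):
  C=O: 4 × 790 = 3160
  O–H: 6 × 449 = 2694
  Σ(formed) = 5854 kJ
ΔH = Σ(broken) − Σ(formed) = 4788 − 5854 = −1066 kJ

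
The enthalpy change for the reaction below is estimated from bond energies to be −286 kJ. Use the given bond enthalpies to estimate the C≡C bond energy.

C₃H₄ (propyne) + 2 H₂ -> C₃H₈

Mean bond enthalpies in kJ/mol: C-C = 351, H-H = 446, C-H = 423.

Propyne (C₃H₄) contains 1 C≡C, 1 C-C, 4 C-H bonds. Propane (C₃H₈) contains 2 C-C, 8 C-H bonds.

D(C≡C) ≈ 865 kJ/mol

Let D be the C≡C bond energy.
Σ(broken) = 1×D + 1×351 + 4×423 + 2×446 = 2935 + D
Σ(formed) = 2×351 + 8×423 = 4086
ΔH = Σ(broken) − Σ(formed) = (2935 + D) − (4086) = −1151 + D
Setting this equal to −286 kJ gives D = 865 kJ/mol.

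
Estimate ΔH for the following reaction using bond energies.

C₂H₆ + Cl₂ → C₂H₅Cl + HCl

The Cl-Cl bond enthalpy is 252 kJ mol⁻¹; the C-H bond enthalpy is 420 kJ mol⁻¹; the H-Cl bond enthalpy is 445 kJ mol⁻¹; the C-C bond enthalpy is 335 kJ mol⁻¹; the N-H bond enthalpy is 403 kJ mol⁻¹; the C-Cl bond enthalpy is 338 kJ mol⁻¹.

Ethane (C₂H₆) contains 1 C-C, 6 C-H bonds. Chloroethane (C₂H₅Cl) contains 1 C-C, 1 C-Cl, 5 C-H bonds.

Bonds broken (reactants):
  C-C: 1 × 335 = 335
  C-H: 6 × 420 = 2520
  Cl-Cl: 1 × 252 = 252
  Σ(broken) = 3107 kJ
Bonds formed (products):
  C-C: 1 × 335 = 335
  C-Cl: 1 × 338 = 338
  C-H: 5 × 420 = 2100
  H-Cl: 1 × 445 = 445
  Σ(formed) = 3218 kJ
ΔH = Σ(broken) − Σ(formed) = 3107 − 3218 = −111 kJ

ΔH ≈ −111 kJ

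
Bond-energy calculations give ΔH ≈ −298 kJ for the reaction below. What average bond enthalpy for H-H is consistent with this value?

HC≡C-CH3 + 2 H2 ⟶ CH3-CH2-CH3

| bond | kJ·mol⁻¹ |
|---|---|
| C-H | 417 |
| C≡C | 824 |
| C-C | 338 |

Let D be the H-H bond energy.
Σ(broken) = 1×824 + 1×338 + 4×417 + 2×D = 2830 + 2D
Σ(formed) = 2×338 + 8×417 = 4012
ΔH = Σ(broken) − Σ(formed) = (2830 + 2D) − (4012) = −1182 + 2D
Setting this equal to −298 kJ gives 2D = 884, so D = 442 kJ/mol.

D(H-H) ≈ 442 kJ/mol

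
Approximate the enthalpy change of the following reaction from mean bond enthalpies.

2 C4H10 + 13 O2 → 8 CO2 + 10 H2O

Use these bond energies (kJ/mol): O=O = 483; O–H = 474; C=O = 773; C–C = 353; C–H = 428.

Bonds broken (reactants):
  C–C: 6 × 353 = 2118
  C–H: 20 × 428 = 8560
  O=O: 13 × 483 = 6279
  Σ(broken) = 16957 kJ
Bonds formed (products):
  C=O: 16 × 773 = 12368
  O–H: 20 × 474 = 9480
  Σ(formed) = 21848 kJ
ΔH = Σ(broken) − Σ(formed) = 16957 − 21848 = −4891 kJ

ΔH ≈ −4891 kJ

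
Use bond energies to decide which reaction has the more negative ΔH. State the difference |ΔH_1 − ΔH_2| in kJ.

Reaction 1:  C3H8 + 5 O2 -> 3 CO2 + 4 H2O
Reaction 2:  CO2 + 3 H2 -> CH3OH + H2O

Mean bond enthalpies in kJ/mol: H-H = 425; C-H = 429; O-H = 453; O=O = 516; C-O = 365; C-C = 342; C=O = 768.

Reaction 1, by 1336 kJ

Reaction 1:
  Bonds broken (reactants):
    C-C: 2 × 342 = 684
    C-H: 8 × 429 = 3432
    O=O: 5 × 516 = 2580
    Σ(broken) = 6696 kJ
  Bonds formed (products):
    C=O: 6 × 768 = 4608
    O-H: 8 × 453 = 3624
    Σ(formed) = 8232 kJ
  ΔH_1 = 6696 − 8232 = −1536 kJ
Reaction 2:
  Bonds broken (reactants):
    C=O: 2 × 768 = 1536
    H-H: 3 × 425 = 1275
    Σ(broken) = 2811 kJ
  Bonds formed (products):
    C-H: 3 × 429 = 1287
    C-O: 1 × 365 = 365
    O-H: 3 × 453 = 1359
    Σ(formed) = 3011 kJ
  ΔH_2 = 2811 − 3011 = −200 kJ
ΔH_1 − ΔH_2 = −1336 kJ, so reaction 1 has the more negative ΔH; |ΔH_1 − ΔH_2| = 1336 kJ.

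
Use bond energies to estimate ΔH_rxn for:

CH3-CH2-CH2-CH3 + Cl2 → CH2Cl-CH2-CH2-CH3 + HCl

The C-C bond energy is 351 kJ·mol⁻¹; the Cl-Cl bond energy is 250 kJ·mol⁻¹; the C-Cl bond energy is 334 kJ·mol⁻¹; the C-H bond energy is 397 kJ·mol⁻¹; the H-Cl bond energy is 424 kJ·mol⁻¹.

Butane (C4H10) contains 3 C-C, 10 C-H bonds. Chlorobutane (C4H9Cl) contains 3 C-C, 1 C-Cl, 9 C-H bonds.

Bonds broken (reactants):
  C-C: 3 × 351 = 1053
  C-H: 10 × 397 = 3970
  Cl-Cl: 1 × 250 = 250
  Σ(broken) = 5273 kJ
Bonds formed (products):
  C-C: 3 × 351 = 1053
  C-Cl: 1 × 334 = 334
  C-H: 9 × 397 = 3573
  H-Cl: 1 × 424 = 424
  Σ(formed) = 5384 kJ
ΔH = Σ(broken) − Σ(formed) = 5273 − 5384 = −111 kJ

ΔH ≈ −111 kJ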